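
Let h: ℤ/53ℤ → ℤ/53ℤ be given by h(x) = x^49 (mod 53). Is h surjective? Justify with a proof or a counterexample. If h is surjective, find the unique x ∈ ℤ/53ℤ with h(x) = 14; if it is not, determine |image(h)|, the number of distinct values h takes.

Since 53 is prime, the nonzero elements of ℤ/53ℤ form a cyclic group of order 52.
As gcd(49, 52) = 1, raising to the 49th power is a bijection on this group: if s^49 ≡ t^49 then (st^{−1})^49 = 1, and the only element of order dividing gcd(49, 52) = 1 is 1, so s = t.
With h(0) = 0 this makes h injective on all of ℤ/53ℤ, hence bijective (finite equal-size domain and codomain). In particular h is surjective.
Since h is surjective, we find the preimage of 14. The inverse of x ↦ x^49 on (ℤ/53ℤ)^× is x ↦ x^17, because 49·17 = 833 = 16·52 + 1 ≡ 1 (mod 52) and x^{52} = 1 for x ≠ 0 (Fermat). So h⁻¹(14) = 14^17 mod 53.
Repeated squaring mod 53: 14^1 ≡ 14, 14^2 ≡ 14² = 196 ≡ 37, 14^4 ≡ 37² = 1369 ≡ 44, 14^8 ≡ 44² = 1936 ≡ 28, 14^16 ≡ 28² = 784 ≡ 42. Since 17 = 16 + 1, 14^17 ≡ 42·14: 42·14 = 588 ≡ 5. So 14^17 ≡ 5 (mod 53).
Hence h⁻¹(14) = 5.

5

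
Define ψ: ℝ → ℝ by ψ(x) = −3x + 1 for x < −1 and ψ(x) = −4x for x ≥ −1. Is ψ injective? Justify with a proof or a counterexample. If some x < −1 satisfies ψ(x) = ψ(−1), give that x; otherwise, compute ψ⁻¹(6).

Both pieces are strictly decreasing (slopes −3 and −4), so each is injective on its own interval.
The left piece maps (−∞, −1) onto (4, ∞); the right piece maps [−1, ∞) onto (−∞, 4].
These images are disjoint, so no value is attained by both pieces. Thus ψ is injective.
Because the two images are disjoint, no x < −1 has ψ(x) = ψ(−1), so we compute ψ⁻¹(6): 6 lies in (4, ∞), so solve −3x + 1 = 6: x = (6 − 1)/(−3) = −5/3.

-5/3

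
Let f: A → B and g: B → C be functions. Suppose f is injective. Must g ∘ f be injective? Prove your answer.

No. Take A = B = C = {1, 2, 3}, f = identity (injective), and g(x) = 1 for every x.
Then (g ∘ f)(1) = 1 = (g ∘ f)(3) with 1 ≠ 3, so g ∘ f is not injective.

not injective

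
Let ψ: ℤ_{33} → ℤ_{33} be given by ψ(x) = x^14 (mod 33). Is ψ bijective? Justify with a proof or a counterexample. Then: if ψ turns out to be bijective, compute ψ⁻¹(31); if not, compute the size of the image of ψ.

12

ψ(4): Repeated squaring mod 33: 4^1 ≡ 4, 4^2 ≡ 4² = 16, 4^4 ≡ 16² = 256 ≡ 25, 4^8 ≡ 25² = 625 ≡ 31. Since 14 = 8 + 4 + 2, 4^14 ≡ 31·25·16: 31·25 = 775 ≡ 16, then 16·16 = 256 ≡ 25. So 4^14 ≡ 25 (mod 33).
ψ(7): Repeated squaring mod 33: 7^1 ≡ 7, 7^2 ≡ 7² = 49 ≡ 16, 7^4 ≡ 16² = 256 ≡ 25, 7^8 ≡ 25² = 625 ≡ 31. Since 14 = 8 + 4 + 2, 7^14 ≡ 31·25·16: 31·25 = 775 ≡ 16, then 16·16 = 256 ≡ 25. So 7^14 ≡ 25 (mod 33).
So ψ(4) = ψ(7) = 25 while 4 ≠ 7, so ψ is not injective, hence not bijective.
Since ψ is not bijective, we determine |image(ψ)|. Computing x^14 mod 33 for each x (by repeated squaring, reducing mod 33 at every step), the values ψ(0), ψ(1), …, ψ(32) are: 0, 1, 16, 15, 25, 31, 9, 25, 4, 27, 1, 22, 12, 16, 4, 3, 31, 31, 3, 4, 16, 12, 22, 1, 27, 4, 25, 9, 31, 25, 15, 16, 1.
The distinct values are {0, 1, 3, 4, 9, 12, 15, 16, 22, 25, 27, 31}; there are 12 of them.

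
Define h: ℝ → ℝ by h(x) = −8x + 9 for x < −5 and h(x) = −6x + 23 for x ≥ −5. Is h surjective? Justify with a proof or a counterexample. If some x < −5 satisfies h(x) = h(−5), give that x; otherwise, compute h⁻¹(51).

Both pieces are strictly decreasing (slopes −8 and −6), so each is injective on its own interval.
The left piece maps (−∞, −5) onto (49, ∞); the right piece maps [−5, ∞) onto (−∞, 53].
The union (49, ∞) ∪ (−∞, 53] covers ℝ, so h is surjective.
For the follow-up: the images overlap, so an x < −5 with h(x) = h(−5) exists. h(−5) = 53; solving −8x + 9 = 53 for x < −5 gives x = (53 − 9)/(−8) = −11/2.

-11/2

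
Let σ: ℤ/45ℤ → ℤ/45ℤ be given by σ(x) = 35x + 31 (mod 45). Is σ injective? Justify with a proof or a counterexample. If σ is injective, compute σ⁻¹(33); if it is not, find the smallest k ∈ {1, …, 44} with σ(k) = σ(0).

We have gcd(35, 45) = 5 > 1. Taking x_1 = 0 and x_2 = 9: σ(0) = 31 and σ(9) = 35·9 + 31 = 346 ≡ 31 (mod 45).
So σ(0) = σ(9) while 0 ≠ 9, hence σ is not injective.
Since σ is not injective, we find the least positive k with σ(k) = σ(0): this means 35k ≡ 0 (mod 45), i.e. 45 ∣ 35k. Since gcd(35, 45) = 5, dividing through by 5 this holds exactly when 9 ∣ 7k, and as gcd(7, 9) = 1, exactly when 9 ∣ k.
The smallest positive such k is 9.

9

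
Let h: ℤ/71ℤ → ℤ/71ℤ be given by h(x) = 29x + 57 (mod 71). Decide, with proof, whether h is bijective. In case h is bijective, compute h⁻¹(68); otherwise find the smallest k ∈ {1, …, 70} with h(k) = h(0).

By definition, injectivity means: for all a, b in the domain, h(a) = h(b) implies a = b.
Suppose h(a) = h(b) in ℤ/71ℤ. Then 29a + 57 ≡ 29b + 57 (mod 71), so 29(a − b) ≡ 0 (mod 71).
Since gcd(29, 71) = 1, 29 is invertible modulo 71, hence a − b ≡ 0 (mod 71), i.e. a = b.
We now compute 29⁻¹ mod 71 explicitly. Euclid's algorithm: 71 = 2·29 + 13, 29 = 2·13 + 3, 13 = 4·3 + 1; back-substituting gives 1 = 49·29 − 20·71, so 29⁻¹ ≡ 49 (mod 71).
Then y ↦ 49(y − 57) is a two-sided inverse to h, so every y ∈ ℤ/71ℤ has a preimage.
Hence h is bijective.
Since h is bijective, we compute h⁻¹(68): solve 29x + 57 ≡ 68 (mod 71), i.e. 29x ≡ 11 (mod 71).
Multiplying by 29⁻¹ = 49 gives x ≡ 49·11 = 539 = 7·71 + 42 ≡ 42 (mod 71).
Check: h(42) = 29·42 + 57 = 1275 = 17·71 + 68 ≡ 68 (mod 71).

42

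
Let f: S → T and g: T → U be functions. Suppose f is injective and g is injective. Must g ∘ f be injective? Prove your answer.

injective

Suppose (g ∘ f)(s) = (g ∘ f)(t), i.e. g(f(s)) = g(f(t)).
Since g is injective, f(s) = f(t). Since f is injective, s = t. Therefore g ∘ f is injective.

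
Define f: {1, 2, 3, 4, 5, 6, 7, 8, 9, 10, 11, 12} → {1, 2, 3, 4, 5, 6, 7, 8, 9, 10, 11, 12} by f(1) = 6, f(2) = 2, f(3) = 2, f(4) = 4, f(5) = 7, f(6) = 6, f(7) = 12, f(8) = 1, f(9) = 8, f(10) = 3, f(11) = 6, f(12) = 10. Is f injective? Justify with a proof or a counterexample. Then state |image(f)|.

9

f(2) = 2 = f(3) with 2 ≠ 3, so f is not injective.
The image of f is {1, 2, 3, 4, 6, 7, 8, 10, 12}, which has 9 elements.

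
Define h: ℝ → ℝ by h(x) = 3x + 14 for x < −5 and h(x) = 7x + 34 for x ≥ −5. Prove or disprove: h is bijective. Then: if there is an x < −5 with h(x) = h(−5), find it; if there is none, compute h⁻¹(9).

Both pieces are strictly increasing (slopes 3 and 7), so each is injective on its own interval.
The left piece maps (−∞, −5) onto (−∞, −1); the right piece maps [−5, ∞) onto [−1, ∞).
Since −1 = −1, the images partition ℝ: h is injective and surjective, hence bijective.
Because the two images are disjoint, no x < −5 has h(x) = h(−5), so we compute h⁻¹(9): 9 lies in [−1, ∞), so solve 7x + 34 = 9: x = (9 − 34)/7 = −25/7.

-25/7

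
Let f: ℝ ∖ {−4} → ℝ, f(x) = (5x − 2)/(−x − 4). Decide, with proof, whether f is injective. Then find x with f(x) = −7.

Suppose f(x_1) = f(x_2). Cross-multiplying: (5x_1 − 2)(−x_2 − 4) = (5x_2 − 2)(−x_1 − 4).
Expanding both sides and cancelling the symmetric terms leaves −22·(x_1 − x_2) = 0. Since −22 ≠ 0, x_1 = x_2. Thus f is injective.
Solving f(x) = −7: cross-multiplying gives 5x − 2 = −7(−x − 4), which rearranges to −2x = 30, so x = −15.

-15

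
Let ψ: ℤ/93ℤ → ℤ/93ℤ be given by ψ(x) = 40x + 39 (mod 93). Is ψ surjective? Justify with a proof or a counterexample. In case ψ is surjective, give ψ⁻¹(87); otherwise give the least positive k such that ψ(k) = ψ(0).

Since gcd(40, 93) = 1, 40 is invertible modulo 93. Euclid's algorithm: 93 = 2·40 + 13, 40 = 3·13 + 1; back-substituting gives 1 = 7·40 − 3·93, so 40⁻¹ ≡ 7 (mod 93).
Then y ↦ 7(y − 39) is a two-sided inverse to ψ, so every y ∈ ℤ/93ℤ has a preimage.
Hence ψ is surjective.
Since ψ is surjective, we find ψ⁻¹(87): we need 40x ≡ 87 − 39 ≡ 48 (mod 93). Using 40⁻¹ = 7: x ≡ 7·48 = 336 = 3·93 + 57, so x = 57.
Check: ψ(57) = 40·57 + 39 = 2319 = 24·93 + 87 ≡ 87 (mod 93).

57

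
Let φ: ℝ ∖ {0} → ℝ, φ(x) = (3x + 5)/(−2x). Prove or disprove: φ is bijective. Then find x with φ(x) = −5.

5/7

If φ(x) = −3/2, cross-multiplying gives −2(3x + 5) = 3(−2x), which simplifies to −10 = 0 — false.  So −3/2 has no preimage and φ is not surjective.
Thus φ is not bijective.
Solving φ(x) = −5: cross-multiplying gives 3x + 5 = −5(−2x), which rearranges to −7x = −5, so x = 5/7.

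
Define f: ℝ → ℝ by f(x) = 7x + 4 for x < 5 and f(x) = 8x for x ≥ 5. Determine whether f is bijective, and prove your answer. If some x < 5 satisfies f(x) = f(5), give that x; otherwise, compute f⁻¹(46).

Both pieces are strictly increasing (slopes 7 and 8), so each is injective on its own interval.
The left piece maps (−∞, 5) onto (−∞, 39); the right piece maps [5, ∞) onto [40, ∞).
The images leave a gap (39 has no preimage), so f is not surjective, hence not bijective.
Because the two images are disjoint, no x < 5 has f(x) = f(5), so we compute f⁻¹(46): 46 lies in [40, ∞), so solve 8x = 46: x = (46 − 0)/8 = 23/4.

23/4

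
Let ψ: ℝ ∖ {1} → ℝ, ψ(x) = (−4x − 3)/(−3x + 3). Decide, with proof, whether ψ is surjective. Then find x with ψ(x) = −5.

12/19

If ψ(x) = 4/3, cross-multiplying gives −3(−4x − 3) = −4(−3x + 3), which simplifies to 9 = −12 — false.  So 4/3 has no preimage and ψ is not surjective.
Solving ψ(x) = −5: cross-multiplying gives −4x − 3 = −5(−3x + 3), which rearranges to −19x = −12, so x = 12/19.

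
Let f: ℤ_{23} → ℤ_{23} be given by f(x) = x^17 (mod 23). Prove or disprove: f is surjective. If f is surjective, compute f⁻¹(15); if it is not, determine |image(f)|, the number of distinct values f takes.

Since 23 is prime, the nonzero elements of ℤ_{23} form a cyclic group of order 22.
As gcd(17, 22) = 1, raising to the 17th power is a bijection on this group: if x_1^17 ≡ x_2^17 then (x_1x_2^{−1})^17 = 1, and the only element of order dividing gcd(17, 22) = 1 is 1, so x_1 = x_2.
With f(0) = 0 this makes f injective on all of ℤ_{23}, hence bijective (finite equal-size domain and codomain). In particular f is surjective.
Since f is surjective, we find the preimage of 15. The inverse of x ↦ x^17 on (ℤ_{23})^× is x ↦ x^13, because 17·13 = 221 = 10·22 + 1 ≡ 1 (mod 22) and x^{22} = 1 for x ≠ 0 (Fermat). So f⁻¹(15) = 15^13 mod 23.
Repeated squaring mod 23: 15^1 ≡ 15, 15^2 ≡ 15² = 225 ≡ 18, 15^4 ≡ 18² = 324 ≡ 2, 15^8 ≡ 2² = 4. Since 13 = 8 + 4 + 1, 15^13 ≡ 4·2·15: 4·2 = 8, then 8·15 = 120 ≡ 5. So 15^13 ≡ 5 (mod 23).
Hence f⁻¹(15) = 5.

5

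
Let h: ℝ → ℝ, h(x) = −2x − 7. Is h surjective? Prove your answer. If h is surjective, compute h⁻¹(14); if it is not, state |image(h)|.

-21/2

For any y ∈ ℝ, x = (y + 7)/(−2) satisfies h(x) = y.
So h is surjective.
Since h is surjective, we compute h⁻¹(14) = (14 + 7)/(−2) = −21/2.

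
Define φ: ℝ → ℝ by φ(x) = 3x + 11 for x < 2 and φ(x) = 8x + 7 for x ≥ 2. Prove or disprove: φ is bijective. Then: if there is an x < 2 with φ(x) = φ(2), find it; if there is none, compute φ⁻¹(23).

2

Both pieces are strictly increasing (slopes 3 and 8), so each is injective on its own interval.
The left piece maps (−∞, 2) onto (−∞, 17); the right piece maps [2, ∞) onto [23, ∞).
The images leave a gap (17 has no preimage), so φ is not surjective, hence not bijective.
Because the two images are disjoint, no x < 2 has φ(x) = φ(2), so we compute φ⁻¹(23): 23 lies in [23, ∞), so solve 8x + 7 = 23: x = (23 − 7)/8 = 2.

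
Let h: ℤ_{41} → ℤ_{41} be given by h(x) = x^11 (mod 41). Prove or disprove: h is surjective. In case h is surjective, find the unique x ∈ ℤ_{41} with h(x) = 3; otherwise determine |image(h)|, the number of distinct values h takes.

Since 41 is prime, the nonzero elements of ℤ_{41} form a cyclic group of order 40.
As gcd(11, 40) = 1, raising to the 11th power is a bijection on this group: if a^11 ≡ b^11 then (ab^{−1})^11 = 1, and the only element of order dividing gcd(11, 40) = 1 is 1, so a = b.
With h(0) = 0 this makes h injective on all of ℤ_{41}, hence bijective (finite equal-size domain and codomain). In particular h is surjective.
Since h is surjective, we find the preimage of 3. The inverse of x ↦ x^11 on (ℤ_{41})^× is x ↦ x^11, because 11·11 = 121 = 3·40 + 1 ≡ 1 (mod 40) and x^{40} = 1 for x ≠ 0 (Fermat). So h⁻¹(3) = 3^11 mod 41.
Repeated squaring mod 41: 3^1 ≡ 3, 3^2 ≡ 3² = 9, 3^4 ≡ 9² = 81 ≡ 40, 3^8 ≡ 40² = 1600 ≡ 1. Since 11 = 8 + 2 + 1, 3^11 ≡ 1·9·3: 1·9 = 9, then 9·3 = 27. So 3^11 ≡ 27 (mod 41).
Hence h⁻¹(3) = 27.

27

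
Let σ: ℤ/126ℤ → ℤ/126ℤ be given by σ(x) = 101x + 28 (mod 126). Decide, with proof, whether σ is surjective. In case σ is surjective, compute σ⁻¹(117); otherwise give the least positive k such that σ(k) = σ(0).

By definition, surjectivity means every element of the codomain has a preimage under σ.
Since gcd(101, 126) = 1, 101 is invertible modulo 126. Euclid's algorithm: 126 = 1·101 + 25, 101 = 4·25 + 1; back-substituting gives 1 = 5·101 − 4·126, so 101⁻¹ ≡ 5 (mod 126).
Then y ↦ 5(y − 28) is a two-sided inverse to σ, so every y ∈ ℤ/126ℤ has a preimage.
Thus σ is surjective.
Since σ is surjective, we find σ⁻¹(117): we need 101x ≡ 117 − 28 ≡ 89 (mod 126). Using 101⁻¹ = 5: x ≡ 5·89 = 445 = 3·126 + 67, so x = 67.
Check: σ(67) = 101·67 + 28 = 6795 = 53·126 + 117 ≡ 117 (mod 126).

67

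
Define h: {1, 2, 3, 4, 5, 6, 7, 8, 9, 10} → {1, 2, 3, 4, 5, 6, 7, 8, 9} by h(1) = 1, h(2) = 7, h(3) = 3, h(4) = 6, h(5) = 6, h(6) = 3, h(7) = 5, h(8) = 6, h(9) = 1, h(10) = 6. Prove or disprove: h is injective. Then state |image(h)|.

h(4) = 6 = h(5) with 4 ≠ 5, so h is not injective.
The image of h is {1, 3, 5, 6, 7}, which has 5 elements.

5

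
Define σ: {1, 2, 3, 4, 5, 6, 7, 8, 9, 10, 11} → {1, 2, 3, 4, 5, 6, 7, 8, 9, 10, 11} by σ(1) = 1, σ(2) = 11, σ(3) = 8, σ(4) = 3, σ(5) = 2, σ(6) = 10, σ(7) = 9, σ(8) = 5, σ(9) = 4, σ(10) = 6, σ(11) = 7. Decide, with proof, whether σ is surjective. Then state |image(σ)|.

11

Every element of the codomain has a preimage: 1 = σ(1), 2 = σ(5), 3 = σ(4), 4 = σ(9), 5 = σ(8), 6 = σ(10), 7 = σ(11), 8 = σ(3), 9 = σ(7), 10 = σ(6), 11 = σ(2).
Hence σ is surjective.
The image of σ is {1, 2, 3, 4, 5, 6, 7, 8, 9, 10, 11}, which has 11 elements.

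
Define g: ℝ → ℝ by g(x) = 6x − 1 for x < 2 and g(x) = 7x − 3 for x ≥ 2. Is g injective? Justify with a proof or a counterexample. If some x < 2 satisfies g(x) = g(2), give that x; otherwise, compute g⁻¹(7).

4/3

Both pieces are strictly increasing (slopes 6 and 7), so each is injective on its own interval.
The left piece maps (−∞, 2) onto (−∞, 11); the right piece maps [2, ∞) onto [11, ∞).
These images are disjoint, so no value is attained by both pieces. Hence g is injective.
Because the two images are disjoint, no x < 2 has g(x) = g(2), so we compute g⁻¹(7): 7 lies in (−∞, 11), so solve 6x − 1 = 7: x = (7 + 1)/6 = 4/3.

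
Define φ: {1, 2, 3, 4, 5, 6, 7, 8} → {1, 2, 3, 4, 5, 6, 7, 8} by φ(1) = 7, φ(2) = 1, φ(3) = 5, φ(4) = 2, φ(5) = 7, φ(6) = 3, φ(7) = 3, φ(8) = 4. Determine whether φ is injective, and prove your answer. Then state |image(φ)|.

6

φ(1) = 7 = φ(5) with 1 ≠ 5, so φ is not injective.
The image of φ is {1, 2, 3, 4, 5, 7}, which has 6 elements.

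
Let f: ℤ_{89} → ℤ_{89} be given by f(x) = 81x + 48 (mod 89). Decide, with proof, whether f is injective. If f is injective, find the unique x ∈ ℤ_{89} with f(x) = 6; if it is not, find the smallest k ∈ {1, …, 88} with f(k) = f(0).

Suppose f(s) = f(t) in ℤ_{89}. Then 81s + 48 ≡ 81t + 48 (mod 89), so 81(s − t) ≡ 0 (mod 89).
Since gcd(81, 89) = 1, 81 is invertible modulo 89, so s − t ≡ 0 (mod 89), i.e. s = t.
Hence f is injective.
We now compute 81⁻¹ mod 89 explicitly. Euclid's algorithm: 89 = 1·81 + 8, 81 = 10·8 + 1; back-substituting gives 1 = 11·81 − 10·89, so 81⁻¹ ≡ 11 (mod 89).
Since f is injective, we compute f⁻¹(6): solve 81x + 48 ≡ 6 (mod 89), i.e. 81x ≡ 47 (mod 89).
Multiplying by 81⁻¹ = 11 gives x ≡ 11·47 = 517 = 5·89 + 72 ≡ 72 (mod 89).
Check: f(72) = 81·72 + 48 = 5880 = 66·89 + 6 ≡ 6 (mod 89).

72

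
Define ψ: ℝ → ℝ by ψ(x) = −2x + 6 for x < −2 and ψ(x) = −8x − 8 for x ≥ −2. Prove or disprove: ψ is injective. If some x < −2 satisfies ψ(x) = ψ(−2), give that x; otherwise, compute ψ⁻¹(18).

-6

Both pieces are strictly decreasing (slopes −2 and −8), so each is injective on its own interval.
The left piece maps (−∞, −2) onto (10, ∞); the right piece maps [−2, ∞) onto (−∞, 8].
These images are disjoint, so no value is attained by both pieces. Therefore ψ is injective.
Because the two images are disjoint, no x < −2 has ψ(x) = ψ(−2), so we compute ψ⁻¹(18): 18 lies in (10, ∞), so solve −2x + 6 = 18: x = (18 − 6)/(−2) = −6.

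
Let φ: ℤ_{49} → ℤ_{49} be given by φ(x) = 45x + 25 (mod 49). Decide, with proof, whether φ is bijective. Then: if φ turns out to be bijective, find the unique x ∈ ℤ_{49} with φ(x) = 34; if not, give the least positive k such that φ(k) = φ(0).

10

By definition, injectivity means: for all a, b in the domain, φ(a) = φ(b) implies a = b.
If φ(a) = φ(b), then 45a ≡ 45b (mod 49). Because gcd(45, 49) = 1, we may cancel 45 to get a ≡ b (mod 49).
We now compute 45⁻¹ mod 49 explicitly. Euclid's algorithm: 49 = 1·45 + 4, 45 = 11·4 + 1; back-substituting gives 1 = 12·45 − 11·49, so 45⁻¹ ≡ 12 (mod 49).
For any y ∈ ℤ_{49}, x = 12(y − 25) mod 49 satisfies φ(x) = 45·12(y − 25) + 25 ≡ y (since 45·12 ≡ 1 mod 49). So every y has a preimage.
Hence φ is bijective.
Since φ is bijective, we find φ⁻¹(34): we need 45x ≡ 34 − 25 ≡ 9 (mod 49). Using 45⁻¹ = 12: x ≡ 12·9 = 108 = 2·49 + 10, so x = 10.
Check: φ(10) = 45·10 + 25 = 475 = 9·49 + 34 ≡ 34 (mod 49).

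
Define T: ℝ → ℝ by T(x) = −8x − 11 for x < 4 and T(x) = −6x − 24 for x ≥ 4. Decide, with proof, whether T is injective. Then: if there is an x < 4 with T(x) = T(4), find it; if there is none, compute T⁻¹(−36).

Both pieces are strictly decreasing (slopes −8 and −6), so each is injective on its own interval.
The left piece maps (−∞, 4) onto (−43, ∞); the right piece maps [4, ∞) onto (−∞, −48].
These images are disjoint, so no value is attained by both pieces. So T is injective.
Because the two images are disjoint, no x < 4 has T(x) = T(4), so we compute T⁻¹(−36): −36 lies in (−43, ∞), so solve −8x − 11 = −36: x = (−36 + 11)/(−8) = 25/8.

25/8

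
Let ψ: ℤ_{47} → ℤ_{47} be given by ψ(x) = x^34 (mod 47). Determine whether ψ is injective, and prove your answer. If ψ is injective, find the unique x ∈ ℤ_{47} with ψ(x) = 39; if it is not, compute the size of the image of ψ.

24

ψ(23): Repeated squaring mod 47: 23^1 ≡ 23, 23^2 ≡ 23² = 529 ≡ 12, 23^4 ≡ 12² = 144 ≡ 3, 23^8 ≡ 3² = 9, 23^16 ≡ 9² = 81 ≡ 34, 23^32 ≡ 34² = 1156 ≡ 28. Since 34 = 32 + 2, 23^34 ≡ 28·12: 28·12 = 336 ≡ 7. So 23^34 ≡ 7 (mod 47).
ψ(24): Repeated squaring mod 47: 24^1 ≡ 24, 24^2 ≡ 24² = 576 ≡ 12, 24^4 ≡ 12² = 144 ≡ 3, 24^8 ≡ 3² = 9, 24^16 ≡ 9² = 81 ≡ 34, 24^32 ≡ 34² = 1156 ≡ 28. Since 34 = 32 + 2, 24^34 ≡ 28·12: 28·12 = 336 ≡ 7. So 24^34 ≡ 7 (mod 47).
So ψ(23) = ψ(24) = 7 while 23 ≠ 24, thus ψ is not injective.
Since ψ is not injective, we determine |image(ψ)|. Computing x^34 mod 47 for each x (by repeated squaring, reducing mod 47 at every step), the values ψ(0), ψ(1), …, ψ(46) are: 0, 1, 27, 4, 24, 34, 14, 36, 37, 16, 25, 8, 2, 21, 32, 42, 12, 6, 9, 18, 17, 3, 28, 7, 7, 28, 3, 17, 18, 9, 6, 12, 42, 32, 21, 2, 8, 25, 16, 37, 36, 14, 34, 24, 4, 27, 1.
The distinct values are {0, 1, 2, 3, 4, 6, 7, 8, 9, 12, 14, 16, 17, 18, 21, 24, 25, 27, 28, 32, 34, 36, 37, 42}; there are 24 of them.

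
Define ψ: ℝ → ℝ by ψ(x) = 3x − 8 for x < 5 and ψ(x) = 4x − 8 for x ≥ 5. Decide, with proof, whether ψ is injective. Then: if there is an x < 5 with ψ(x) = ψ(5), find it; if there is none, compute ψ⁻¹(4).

Both pieces are strictly increasing (slopes 3 and 4), so each is injective on its own interval.
The left piece maps (−∞, 5) onto (−∞, 7); the right piece maps [5, ∞) onto [12, ∞).
These images are disjoint, so no value is attained by both pieces. So ψ is injective.
Because the two images are disjoint, no x < 5 has ψ(x) = ψ(5), so we compute ψ⁻¹(4): 4 lies in (−∞, 7), so solve 3x − 8 = 4: x = (4 + 8)/3 = 4.

4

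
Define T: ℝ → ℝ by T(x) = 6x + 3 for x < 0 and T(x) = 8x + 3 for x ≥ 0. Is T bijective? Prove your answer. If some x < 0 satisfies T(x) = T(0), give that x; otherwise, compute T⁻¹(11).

1

Both pieces are strictly increasing (slopes 6 and 8), so each is injective on its own interval.
The left piece maps (−∞, 0) onto (−∞, 3); the right piece maps [0, ∞) onto [3, ∞).
Since 3 = 3, the images partition ℝ: T is injective and surjective, hence bijective.
Because the two images are disjoint, no x < 0 has T(x) = T(0), so we compute T⁻¹(11): 11 lies in [3, ∞), so solve 8x + 3 = 11: x = (11 − 3)/8 = 1.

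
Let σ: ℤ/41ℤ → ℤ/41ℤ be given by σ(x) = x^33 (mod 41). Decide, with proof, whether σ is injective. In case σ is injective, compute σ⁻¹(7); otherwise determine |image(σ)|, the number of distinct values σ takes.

Since 41 is prime, the nonzero elements of ℤ/41ℤ form a cyclic group of order 40.
As gcd(33, 40) = 1, raising to the 33rd power is a bijection on this group: if u^33 ≡ v^33 then (uv^{−1})^33 = 1, and the only element of order dividing gcd(33, 40) = 1 is 1, so u = v.
With σ(0) = 0 this makes σ injective on all of ℤ/41ℤ, hence bijective (finite equal-size domain and codomain). In particular σ is injective.
Since σ is injective, we find the preimage of 7. The inverse of x ↦ x^33 on (ℤ/41ℤ)^× is x ↦ x^17, because 33·17 = 561 = 14·40 + 1 ≡ 1 (mod 40) and x^{40} = 1 for x ≠ 0 (Fermat). So σ⁻¹(7) = 7^17 mod 41.
Repeated squaring mod 41: 7^1 ≡ 7, 7^2 ≡ 7² = 49 ≡ 8, 7^4 ≡ 8² = 64 ≡ 23, 7^8 ≡ 23² = 529 ≡ 37, 7^16 ≡ 37² = 1369 ≡ 16. Since 17 = 16 + 1, 7^17 ≡ 16·7: 16·7 = 112 ≡ 30. So 7^17 ≡ 30 (mod 41).
Hence σ⁻¹(7) = 30.

30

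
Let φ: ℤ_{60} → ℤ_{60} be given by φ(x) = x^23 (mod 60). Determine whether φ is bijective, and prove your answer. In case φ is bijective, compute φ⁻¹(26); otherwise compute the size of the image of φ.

φ(0) = 0^23 = 0.
φ(30): Repeated squaring mod 60: 30^1 ≡ 30, 30^2 ≡ 30² = 900 ≡ 0, 30^4 ≡ 0² = 0, 30^8 ≡ 0² = 0, 30^16 ≡ 0² = 0. Since 23 = 16 + 4 + 2 + 1, 30^23 ≡ 0·0·0·30: 0·0 = 0, then 0·0 = 0, then 0·30 = 0. So 30^23 ≡ 0 (mod 60).
So φ(0) = φ(30) = 0 while 0 ≠ 30, therefore φ is not injective, hence not bijective.
Since φ is not bijective, we determine |image(φ)|. Computing x^23 mod 60 for each x (by repeated squaring, reducing mod 60 at every step), the values φ(0), φ(1), …, φ(59) are: 0, 1, 8, 27, 4, 5, 36, 43, 32, 9, 40, 11, 48, 37, 44, 15, 16, 53, 12, 19, 20, 21, 28, 47, 24, 25, 56, 3, 52, 29, 0, 31, 8, 57, 4, 35, 36, 13, 32, 39, 40, 41, 48, 7, 44, 45, 16, 23, 12, 49, 20, 51, 28, 17, 24, 55, 56, 33, 52, 59.
The distinct values are {0, 1, 3, 4, 5, 7, 8, 9, 11, 12, 13, 15, 16, 17, 19, 20, 21, 23, 24, 25, 27, 28, 29, 31, 32, 33, 35, 36, 37, 39, 40, 41, 43, 44, 45, 47, 48, 49, 51, 52, 53, 55, 56, 57, 59}; there are 45 of them.

45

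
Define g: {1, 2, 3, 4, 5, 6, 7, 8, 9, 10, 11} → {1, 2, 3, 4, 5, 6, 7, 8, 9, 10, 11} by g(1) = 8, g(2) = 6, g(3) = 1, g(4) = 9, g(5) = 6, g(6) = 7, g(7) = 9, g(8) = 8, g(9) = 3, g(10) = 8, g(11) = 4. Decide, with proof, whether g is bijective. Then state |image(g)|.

g(2) = 6 = g(5) with 2 ≠ 5, so g is not injective, hence not bijective.
The image of g is {1, 3, 4, 6, 7, 8, 9}, which has 7 elements.

7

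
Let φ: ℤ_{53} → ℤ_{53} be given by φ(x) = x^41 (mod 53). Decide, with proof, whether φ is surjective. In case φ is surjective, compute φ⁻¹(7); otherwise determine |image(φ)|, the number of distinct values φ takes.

Since 53 is prime, the nonzero elements of ℤ_{53} form a cyclic group of order 52.
As gcd(41, 52) = 1, raising to the 41st power is a bijection on this group: if a^41 ≡ b^41 then (ab^{−1})^41 = 1, and the only element of order dividing gcd(41, 52) = 1 is 1, so a = b.
With φ(0) = 0 this makes φ injective on all of ℤ_{53}, hence bijective (finite equal-size domain and codomain). In particular φ is surjective.
Since φ is surjective, we find the preimage of 7. The inverse of x ↦ x^41 on (ℤ_{53})^× is x ↦ x^33, because 41·33 = 1353 = 26·52 + 1 ≡ 1 (mod 52) and x^{52} = 1 for x ≠ 0 (Fermat). So φ⁻¹(7) = 7^33 mod 53.
Repeated squaring mod 53: 7^1 ≡ 7, 7^2 ≡ 7² = 49, 7^4 ≡ 49² = 2401 ≡ 16, 7^8 ≡ 16² = 256 ≡ 44, 7^16 ≡ 44² = 1936 ≡ 28, 7^32 ≡ 28² = 784 ≡ 42. Since 33 = 32 + 1, 7^33 ≡ 42·7: 42·7 = 294 ≡ 29. So 7^33 ≡ 29 (mod 53).
Hence φ⁻¹(7) = 29.

29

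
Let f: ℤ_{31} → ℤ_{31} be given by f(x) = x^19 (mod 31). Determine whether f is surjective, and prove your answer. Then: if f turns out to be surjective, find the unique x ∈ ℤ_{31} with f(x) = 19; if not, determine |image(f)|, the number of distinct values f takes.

Since 31 is prime, the nonzero elements of ℤ_{31} form a cyclic group of order 30.
As gcd(19, 30) = 1, raising to the 19th power is a bijection on this group: if s^19 ≡ t^19 then (st^{−1})^19 = 1, and the only element of order dividing gcd(19, 30) = 1 is 1, so s = t.
With f(0) = 0 this makes f injective on all of ℤ_{31}, hence bijective (finite equal-size domain and codomain). In particular f is surjective.
Since f is surjective, we find the preimage of 19. The inverse of x ↦ x^19 on (ℤ_{31})^× is x ↦ x^19, because 19·19 = 361 = 12·30 + 1 ≡ 1 (mod 30) and x^{30} = 1 for x ≠ 0 (Fermat). So f⁻¹(19) = 19^19 mod 31.
Repeated squaring mod 31: 19^1 ≡ 19, 19^2 ≡ 19² = 361 ≡ 20, 19^4 ≡ 20² = 400 ≡ 28, 19^8 ≡ 28² = 784 ≡ 9, 19^16 ≡ 9² = 81 ≡ 19. Since 19 = 16 + 2 + 1, 19^19 ≡ 19·20·19: 19·20 = 380 ≡ 8, then 8·19 = 152 ≡ 28. So 19^19 ≡ 28 (mod 31).
Hence f⁻¹(19) = 28.

28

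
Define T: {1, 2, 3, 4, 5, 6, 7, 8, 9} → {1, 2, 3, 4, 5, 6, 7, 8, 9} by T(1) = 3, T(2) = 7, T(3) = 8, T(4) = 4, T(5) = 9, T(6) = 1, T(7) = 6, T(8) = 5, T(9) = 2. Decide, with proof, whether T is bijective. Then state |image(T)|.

The values 3, 7, 8, 4, 9, 1, 6, 5, 2 are a permutation of {1, 2, 3, 4, 5, 6, 7, 8, 9}: each element appears exactly once.
So T is injective and surjective, hence bijective.
The image of T is {1, 2, 3, 4, 5, 6, 7, 8, 9}, which has 9 elements.

9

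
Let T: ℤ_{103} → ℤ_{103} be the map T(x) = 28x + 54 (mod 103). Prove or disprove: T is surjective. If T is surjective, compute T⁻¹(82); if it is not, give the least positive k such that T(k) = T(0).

1

Since gcd(28, 103) = 1, 28 is invertible modulo 103. Euclid's algorithm: 103 = 3·28 + 19, 28 = 1·19 + 9, 19 = 2·9 + 1; back-substituting gives 1 = 92·28 − 25·103, so 28⁻¹ ≡ 92 (mod 103).
Then y ↦ 92(y − 54) is a two-sided inverse to T, so every y ∈ ℤ_{103} has a preimage.
Therefore T is surjective.
Since T is surjective, we compute T⁻¹(82): solve 28x + 54 ≡ 82 (mod 103), i.e. 28x ≡ 28 (mod 103).
Multiplying by 28⁻¹ = 92 gives x ≡ 92·28 = 2576 = 25·103 + 1 ≡ 1 (mod 103).
Check: T(1) = 28·1 + 54 = 82 ≡ 82 (mod 103).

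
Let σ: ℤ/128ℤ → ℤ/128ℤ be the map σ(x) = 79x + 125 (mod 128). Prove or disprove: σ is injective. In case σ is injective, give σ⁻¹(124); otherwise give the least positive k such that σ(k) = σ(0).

81

If σ(u) = σ(v), then 79u ≡ 79v (mod 128). Because gcd(79, 128) = 1, we may cancel 79 to get u ≡ v (mod 128).
So σ is injective.
We now compute 79⁻¹ mod 128 explicitly. Euclid's algorithm: 128 = 1·79 + 49, 79 = 1·49 + 30, 49 = 1·30 + 19, 30 = 1·19 + 11, 19 = 1·11 + 8, 11 = 1·8 + 3, 8 = 2·3 + 2, 3 = 1·2 + 1; back-substituting gives 1 = 47·79 − 29·128, so 79⁻¹ ≡ 47 (mod 128).
Since σ is injective, we find σ⁻¹(124): we need 79x ≡ 124 − 125 ≡ 127 (mod 128). Using 79⁻¹ = 47: x ≡ 47·127 = 5969 = 46·128 + 81, so x = 81.
Check: σ(81) = 79·81 + 125 = 6524 = 50·128 + 124 ≡ 124 (mod 128).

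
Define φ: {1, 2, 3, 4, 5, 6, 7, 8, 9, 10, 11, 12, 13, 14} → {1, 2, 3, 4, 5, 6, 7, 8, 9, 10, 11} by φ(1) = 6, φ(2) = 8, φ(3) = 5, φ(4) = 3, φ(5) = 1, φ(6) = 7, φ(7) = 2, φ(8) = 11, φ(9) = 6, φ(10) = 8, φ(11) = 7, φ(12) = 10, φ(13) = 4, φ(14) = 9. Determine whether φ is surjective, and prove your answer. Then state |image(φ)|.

11

Every element of the codomain has a preimage: 1 = φ(5), 2 = φ(7), 3 = φ(4), 4 = φ(13), 5 = φ(3), 6 = φ(1), 7 = φ(6), 8 = φ(2), 9 = φ(14), 10 = φ(12), 11 = φ(8).
So φ is surjective.
The image of φ is {1, 2, 3, 4, 5, 6, 7, 8, 9, 10, 11}, which has 11 elements.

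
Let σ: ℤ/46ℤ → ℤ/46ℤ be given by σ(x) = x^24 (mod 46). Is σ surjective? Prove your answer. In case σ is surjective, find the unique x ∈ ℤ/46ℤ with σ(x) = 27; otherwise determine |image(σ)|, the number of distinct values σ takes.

24

σ(22): Repeated squaring mod 46: 22^1 ≡ 22, 22^2 ≡ 22² = 484 ≡ 24, 22^4 ≡ 24² = 576 ≡ 24, 22^8 ≡ 24² = 576 ≡ 24, 22^16 ≡ 24² = 576 ≡ 24. Since 24 = 16 + 8, 22^24 ≡ 24·24: 24·24 = 576 ≡ 24. So 22^24 ≡ 24 (mod 46).
σ(24): Repeated squaring mod 46: 24^1 ≡ 24, 24^2 ≡ 24² = 576 ≡ 24, 24^4 ≡ 24² = 576 ≡ 24, 24^8 ≡ 24² = 576 ≡ 24, 24^16 ≡ 24² = 576 ≡ 24. Since 24 = 16 + 8, 24^24 ≡ 24·24: 24·24 = 576 ≡ 24. So 24^24 ≡ 24 (mod 46).
So σ(22) = σ(24) = 24 while 22 ≠ 24, thus σ is not injective.
A non-injective map from the 46-element set ℤ/46ℤ to itself takes at most 45 distinct values, so it cannot be surjective. So σ is not surjective.
Since σ is not surjective, we determine |image(σ)|. Computing x^24 mod 46 for each x (by repeated squaring, reducing mod 46 at every step), the values σ(0), σ(1), …, σ(45) are: 0, 1, 4, 9, 16, 25, 36, 3, 18, 35, 8, 29, 6, 31, 12, 41, 26, 13, 2, 39, 32, 27, 24, 23, 24, 27, 32, 39, 2, 13, 26, 41, 12, 31, 6, 29, 8, 35, 18, 3, 36, 25, 16, 9, 4, 1.
The distinct values are {0, 1, 2, 3, 4, 6, 8, 9, 12, 13, 16, 18, 23, 24, 25, 26, 27, 29, 31, 32, 35, 36, 39, 41}; there are 24 of them.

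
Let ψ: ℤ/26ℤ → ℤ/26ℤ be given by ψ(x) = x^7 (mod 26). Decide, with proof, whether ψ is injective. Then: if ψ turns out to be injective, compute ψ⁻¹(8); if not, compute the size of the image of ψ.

18

Computing x^7 mod 26 for each x (by repeated squaring, reducing mod 26 at every step), the values ψ(0), ψ(1), …, ψ(25) are: 0, 1, 24, 3, 4, 21, 20, 19, 18, 9, 10, 15, 12, 13, 14, 11, 16, 17, 8, 7, 6, 5, 22, 23, 2, 25.
Every element of ℤ/26ℤ appears exactly once in this list, so ψ is a bijection, and in particular injective.
Since ψ is injective, we read off the preimage of 8 from the same table: ψ(18) = 8, so ψ⁻¹(8) = 18.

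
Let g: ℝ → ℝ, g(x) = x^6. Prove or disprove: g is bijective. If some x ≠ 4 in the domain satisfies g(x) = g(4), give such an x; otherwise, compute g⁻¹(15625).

-4

g(4) = 4096 = (−4)^6 = g(−4) (since 6 is even), with 4 ≠ −4. So g is not injective, hence not bijective.
For the follow-up, such an x exists: taking x = −4 ∈ ℝ gives g(−4) = 4096 = g(4) with −4 ≠ 4.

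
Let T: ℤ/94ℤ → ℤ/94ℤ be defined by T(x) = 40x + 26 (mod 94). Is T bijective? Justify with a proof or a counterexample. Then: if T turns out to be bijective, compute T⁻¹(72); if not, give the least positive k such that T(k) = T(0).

47

We have gcd(40, 94) = 2 > 1. Taking a = 0 and b = 47: T(0) = 26 and T(47) = 40·47 + 26 = 1906 ≡ 26 (mod 94).
So T(0) = T(47) while 0 ≠ 47, hence T is not injective, hence not bijective.
Since T is not bijective, we find the least positive k with T(k) = T(0): this means 40k ≡ 0 (mod 94), i.e. 94 ∣ 40k. Since gcd(40, 94) = 2, dividing through by 2 this holds exactly when 47 ∣ 20k, and as gcd(20, 47) = 1, exactly when 47 ∣ k.
The smallest positive such k is 47.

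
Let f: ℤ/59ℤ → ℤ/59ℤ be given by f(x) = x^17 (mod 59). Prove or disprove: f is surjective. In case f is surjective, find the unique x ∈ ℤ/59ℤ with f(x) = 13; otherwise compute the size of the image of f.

Since 59 is prime, the nonzero elements of ℤ/59ℤ form a cyclic group of order 58.
As gcd(17, 58) = 1, raising to the 17th power is a bijection on this group: if x_1^17 ≡ x_2^17 then (x_1x_2^{−1})^17 = 1, and the only element of order dividing gcd(17, 58) = 1 is 1, so x_1 = x_2.
With f(0) = 0 this makes f injective on all of ℤ/59ℤ, hence bijective (finite equal-size domain and codomain). In particular f is surjective.
Since f is surjective, we find the preimage of 13. The inverse of x ↦ x^17 on (ℤ/59ℤ)^× is x ↦ x^41, because 17·41 = 697 = 12·58 + 1 ≡ 1 (mod 58) and x^{58} = 1 for x ≠ 0 (Fermat). So f⁻¹(13) = 13^41 mod 59.
Repeated squaring mod 59: 13^1 ≡ 13, 13^2 ≡ 13² = 169 ≡ 51, 13^4 ≡ 51² = 2601 ≡ 5, 13^8 ≡ 5² = 25, 13^16 ≡ 25² = 625 ≡ 35, 13^32 ≡ 35² = 1225 ≡ 45. Since 41 = 32 + 8 + 1, 13^41 ≡ 45·25·13: 45·25 = 1125 ≡ 4, then 4·13 = 52. So 13^41 ≡ 52 (mod 59).
Hence f⁻¹(13) = 52.

52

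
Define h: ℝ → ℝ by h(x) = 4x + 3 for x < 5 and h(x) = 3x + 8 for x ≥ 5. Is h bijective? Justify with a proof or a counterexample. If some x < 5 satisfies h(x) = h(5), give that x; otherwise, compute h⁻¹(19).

4

Both pieces are strictly increasing (slopes 4 and 3), so each is injective on its own interval.
The left piece maps (−∞, 5) onto (−∞, 23); the right piece maps [5, ∞) onto [23, ∞).
Since 23 = 23, the images partition ℝ: h is injective and surjective, hence bijective.
Because the two images are disjoint, no x < 5 has h(x) = h(5), so we compute h⁻¹(19): 19 lies in (−∞, 23), so solve 4x + 3 = 19: x = (19 − 3)/4 = 4.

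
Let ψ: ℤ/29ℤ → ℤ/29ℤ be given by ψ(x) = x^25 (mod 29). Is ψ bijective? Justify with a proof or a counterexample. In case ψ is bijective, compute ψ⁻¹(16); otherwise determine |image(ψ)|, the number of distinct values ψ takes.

Since 29 is prime, the nonzero elements of ℤ/29ℤ form a cyclic group of order 28.
As gcd(25, 28) = 1, raising to the 25th power is a bijection on this group: if a^25 ≡ b^25 then (ab^{−1})^25 = 1, and the only element of order dividing gcd(25, 28) = 1 is 1, so a = b.
With ψ(0) = 0 this makes ψ injective on all of ℤ/29ℤ, hence bijective (finite equal-size domain and codomain). In particular ψ is bijective.
Since ψ is bijective, we find the preimage of 16. The inverse of x ↦ x^25 on (ℤ/29ℤ)^× is x ↦ x^9, because 25·9 = 225 = 8·28 + 1 ≡ 1 (mod 28) and x^{28} = 1 for x ≠ 0 (Fermat). So ψ⁻¹(16) = 16^9 mod 29.
Repeated squaring mod 29: 16^1 ≡ 16, 16^2 ≡ 16² = 256 ≡ 24, 16^4 ≡ 24² = 576 ≡ 25, 16^8 ≡ 25² = 625 ≡ 16. Since 9 = 8 + 1, 16^9 ≡ 16·16: 16·16 = 256 ≡ 24. So 16^9 ≡ 24 (mod 29).
Hence ψ⁻¹(16) = 24.

24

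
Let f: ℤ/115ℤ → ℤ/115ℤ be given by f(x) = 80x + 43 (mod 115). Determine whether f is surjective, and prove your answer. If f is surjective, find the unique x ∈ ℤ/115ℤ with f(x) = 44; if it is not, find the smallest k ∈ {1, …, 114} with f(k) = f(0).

Since gcd(80, 115) = 5, we have 80x ≡ 0 (mod 5) for all x, so f(x) ≡ 3 (mod 5).
But 0 ≢ 3 (mod 5), so 0 ∈ ℤ/115ℤ has no preimage. Hence f is not surjective.
Since f is not surjective, we find the least positive k with f(k) = f(0): this means 80k ≡ 0 (mod 115), i.e. 115 ∣ 80k. Since gcd(80, 115) = 5, dividing through by 5 this holds exactly when 23 ∣ 16k, and as gcd(16, 23) = 1, exactly when 23 ∣ k.
The smallest positive such k is 23.

23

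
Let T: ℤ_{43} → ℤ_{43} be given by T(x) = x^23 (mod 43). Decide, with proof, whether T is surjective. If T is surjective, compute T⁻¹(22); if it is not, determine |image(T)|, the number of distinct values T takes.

Since 43 is prime, the nonzero elements of ℤ_{43} form a cyclic group of order 42.
As gcd(23, 42) = 1, raising to the 23rd power is a bijection on this group: if s^23 ≡ t^23 then (st^{−1})^23 = 1, and the only element of order dividing gcd(23, 42) = 1 is 1, so s = t.
With T(0) = 0 this makes T injective on all of ℤ_{43}, hence bijective (finite equal-size domain and codomain). In particular T is surjective.
Since T is surjective, we find the preimage of 22. The inverse of x ↦ x^23 on (ℤ_{43})^× is x ↦ x^11, because 23·11 = 253 = 6·42 + 1 ≡ 1 (mod 42) and x^{42} = 1 for x ≠ 0 (Fermat). So T⁻¹(22) = 22^11 mod 43.
Repeated squaring mod 43: 22^1 ≡ 22, 22^2 ≡ 22² = 484 ≡ 11, 22^4 ≡ 11² = 121 ≡ 35, 22^8 ≡ 35² = 1225 ≡ 21. Since 11 = 8 + 2 + 1, 22^11 ≡ 21·11·22: 21·11 = 231 ≡ 16, then 16·22 = 352 ≡ 8. So 22^11 ≡ 8 (mod 43).
Hence T⁻¹(22) = 8.

8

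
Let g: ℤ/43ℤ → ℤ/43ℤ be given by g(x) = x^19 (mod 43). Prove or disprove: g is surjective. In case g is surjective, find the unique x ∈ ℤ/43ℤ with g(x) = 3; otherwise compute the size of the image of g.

Since 43 is prime, the nonzero elements of ℤ/43ℤ form a cyclic group of order 42.
As gcd(19, 42) = 1, raising to the 19th power is a bijection on this group: if u^19 ≡ v^19 then (uv^{−1})^19 = 1, and the only element of order dividing gcd(19, 42) = 1 is 1, so u = v.
With g(0) = 0 this makes g injective on all of ℤ/43ℤ, hence bijective (finite equal-size domain and codomain). In particular g is surjective.
Since g is surjective, we find the preimage of 3. The inverse of x ↦ x^19 on (ℤ/43ℤ)^× is x ↦ x^31, because 19·31 = 589 = 14·42 + 1 ≡ 1 (mod 42) and x^{42} = 1 for x ≠ 0 (Fermat). So g⁻¹(3) = 3^31 mod 43.
Repeated squaring mod 43: 3^1 ≡ 3, 3^2 ≡ 3² = 9, 3^4 ≡ 9² = 81 ≡ 38, 3^8 ≡ 38² = 1444 ≡ 25, 3^16 ≡ 25² = 625 ≡ 23. Since 31 = 16 + 8 + 4 + 2 + 1, 3^31 ≡ 23·25·38·9·3: 23·25 = 575 ≡ 16, then 16·38 = 608 ≡ 6, then 6·9 = 54 ≡ 11, then 11·3 = 33. So 3^31 ≡ 33 (mod 43).
Hence g⁻¹(3) = 33.

33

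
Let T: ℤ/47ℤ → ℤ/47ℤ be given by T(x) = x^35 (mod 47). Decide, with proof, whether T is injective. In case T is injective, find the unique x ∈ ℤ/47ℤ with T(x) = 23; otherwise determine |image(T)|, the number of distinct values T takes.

Since 47 is prime, the nonzero elements of ℤ/47ℤ form a cyclic group of order 46.
As gcd(35, 46) = 1, raising to the 35th power is a bijection on this group: if u^35 ≡ v^35 then (uv^{−1})^35 = 1, and the only element of order dividing gcd(35, 46) = 1 is 1, so u = v.
With T(0) = 0 this makes T injective on all of ℤ/47ℤ, hence bijective (finite equal-size domain and codomain). In particular T is injective.
Since T is injective, we find the preimage of 23. The inverse of x ↦ x^35 on (ℤ/47ℤ)^× is x ↦ x^25, because 35·25 = 875 = 19·46 + 1 ≡ 1 (mod 46) and x^{46} = 1 for x ≠ 0 (Fermat). So T⁻¹(23) = 23^25 mod 47.
Repeated squaring mod 47: 23^1 ≡ 23, 23^2 ≡ 23² = 529 ≡ 12, 23^4 ≡ 12² = 144 ≡ 3, 23^8 ≡ 3² = 9, 23^16 ≡ 9² = 81 ≡ 34. Since 25 = 16 + 8 + 1, 23^25 ≡ 34·9·23: 34·9 = 306 ≡ 24, then 24·23 = 552 ≡ 35. So 23^25 ≡ 35 (mod 47).
Hence T⁻¹(23) = 35.

35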